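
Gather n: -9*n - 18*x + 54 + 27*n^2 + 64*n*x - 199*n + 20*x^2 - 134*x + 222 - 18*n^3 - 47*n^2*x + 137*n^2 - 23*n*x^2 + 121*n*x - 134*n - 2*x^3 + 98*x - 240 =-18*n^3 + n^2*(164 - 47*x) + n*(-23*x^2 + 185*x - 342) - 2*x^3 + 20*x^2 - 54*x + 36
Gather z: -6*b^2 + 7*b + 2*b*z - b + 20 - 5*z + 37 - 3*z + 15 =-6*b^2 + 6*b + z*(2*b - 8) + 72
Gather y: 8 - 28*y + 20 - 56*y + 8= 36 - 84*y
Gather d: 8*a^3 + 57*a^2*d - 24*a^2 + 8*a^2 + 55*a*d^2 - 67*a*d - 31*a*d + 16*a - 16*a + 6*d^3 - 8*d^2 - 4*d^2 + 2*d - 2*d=8*a^3 - 16*a^2 + 6*d^3 + d^2*(55*a - 12) + d*(57*a^2 - 98*a)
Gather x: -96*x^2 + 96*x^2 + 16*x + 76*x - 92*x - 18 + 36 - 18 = 0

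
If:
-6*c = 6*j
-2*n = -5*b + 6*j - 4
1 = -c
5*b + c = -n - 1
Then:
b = 2/15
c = -1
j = 1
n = -2/3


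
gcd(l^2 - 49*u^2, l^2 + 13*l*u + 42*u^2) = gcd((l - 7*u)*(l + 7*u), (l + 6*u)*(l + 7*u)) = l + 7*u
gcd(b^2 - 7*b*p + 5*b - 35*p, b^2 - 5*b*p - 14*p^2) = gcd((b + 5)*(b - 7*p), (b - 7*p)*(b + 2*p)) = -b + 7*p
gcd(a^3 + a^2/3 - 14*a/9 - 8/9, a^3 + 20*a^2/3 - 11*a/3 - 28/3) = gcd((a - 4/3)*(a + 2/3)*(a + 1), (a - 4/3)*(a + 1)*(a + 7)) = a^2 - a/3 - 4/3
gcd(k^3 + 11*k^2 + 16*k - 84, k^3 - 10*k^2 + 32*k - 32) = k - 2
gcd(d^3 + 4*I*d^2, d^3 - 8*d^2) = d^2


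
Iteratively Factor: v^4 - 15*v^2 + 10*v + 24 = (v + 4)*(v^3 - 4*v^2 + v + 6) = (v + 1)*(v + 4)*(v^2 - 5*v + 6) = (v - 3)*(v + 1)*(v + 4)*(v - 2)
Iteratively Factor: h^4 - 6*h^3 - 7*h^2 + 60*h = (h + 3)*(h^3 - 9*h^2 + 20*h) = (h - 5)*(h + 3)*(h^2 - 4*h) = h*(h - 5)*(h + 3)*(h - 4)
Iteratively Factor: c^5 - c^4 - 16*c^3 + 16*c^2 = (c + 4)*(c^4 - 5*c^3 + 4*c^2) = c*(c + 4)*(c^3 - 5*c^2 + 4*c) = c*(c - 4)*(c + 4)*(c^2 - c) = c*(c - 4)*(c - 1)*(c + 4)*(c)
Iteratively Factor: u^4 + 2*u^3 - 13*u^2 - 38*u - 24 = (u + 2)*(u^3 - 13*u - 12) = (u + 1)*(u + 2)*(u^2 - u - 12) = (u - 4)*(u + 1)*(u + 2)*(u + 3)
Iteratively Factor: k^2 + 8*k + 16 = (k + 4)*(k + 4)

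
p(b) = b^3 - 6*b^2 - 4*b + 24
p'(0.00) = -4.00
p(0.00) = 24.00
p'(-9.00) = 347.00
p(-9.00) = -1155.00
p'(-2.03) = 32.72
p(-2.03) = -0.97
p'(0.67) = -10.69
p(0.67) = 18.93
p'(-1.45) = 19.71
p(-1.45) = 14.14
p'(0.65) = -10.53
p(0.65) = 19.14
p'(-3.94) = 89.85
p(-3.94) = -114.54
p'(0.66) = -10.61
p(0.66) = 19.03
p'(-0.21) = -1.35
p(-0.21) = 24.57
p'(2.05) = -15.99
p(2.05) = -0.80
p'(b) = 3*b^2 - 12*b - 4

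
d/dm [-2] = 0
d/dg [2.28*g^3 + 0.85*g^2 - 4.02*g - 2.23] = 6.84*g^2 + 1.7*g - 4.02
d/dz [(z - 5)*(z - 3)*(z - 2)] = 3*z^2 - 20*z + 31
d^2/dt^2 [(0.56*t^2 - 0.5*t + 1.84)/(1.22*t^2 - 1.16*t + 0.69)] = (-8.88178419700125e-16*t^4 + 0.0966240000000003*t^3 + 13.603488*t^2 - 13.098408*t + 1.586816)/(1.815848*t^6 - 5.179632*t^5 + 8.005884*t^4 - 7.419824*t^3 + 4.527918*t^2 - 1.656828*t + 0.328509)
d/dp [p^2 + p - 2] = 2*p + 1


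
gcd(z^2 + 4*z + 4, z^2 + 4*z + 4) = z^2 + 4*z + 4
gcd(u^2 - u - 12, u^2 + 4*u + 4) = 1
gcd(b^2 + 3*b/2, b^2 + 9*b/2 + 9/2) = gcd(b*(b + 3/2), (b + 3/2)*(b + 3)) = b + 3/2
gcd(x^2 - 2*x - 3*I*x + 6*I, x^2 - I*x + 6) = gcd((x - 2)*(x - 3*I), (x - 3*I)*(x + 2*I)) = x - 3*I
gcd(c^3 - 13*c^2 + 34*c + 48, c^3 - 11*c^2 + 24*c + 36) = c^2 - 5*c - 6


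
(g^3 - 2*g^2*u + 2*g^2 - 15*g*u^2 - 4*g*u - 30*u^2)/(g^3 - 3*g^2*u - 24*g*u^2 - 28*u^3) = (-g^3 + 2*g^2*u - 2*g^2 + 15*g*u^2 + 4*g*u + 30*u^2)/(-g^3 + 3*g^2*u + 24*g*u^2 + 28*u^3)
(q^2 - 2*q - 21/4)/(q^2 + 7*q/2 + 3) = (q - 7/2)/(q + 2)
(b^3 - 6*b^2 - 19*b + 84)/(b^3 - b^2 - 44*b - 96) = (b^2 - 10*b + 21)/(b^2 - 5*b - 24)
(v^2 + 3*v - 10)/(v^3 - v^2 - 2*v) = (v + 5)/(v*(v + 1))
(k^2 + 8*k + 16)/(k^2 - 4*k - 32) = (k + 4)/(k - 8)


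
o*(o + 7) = o^2 + 7*o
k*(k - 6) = k^2 - 6*k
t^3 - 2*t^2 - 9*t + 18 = (t - 3)*(t - 2)*(t + 3)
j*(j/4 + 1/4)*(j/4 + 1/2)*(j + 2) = j^4/16 + 5*j^3/16 + j^2/2 + j/4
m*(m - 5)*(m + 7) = m^3 + 2*m^2 - 35*m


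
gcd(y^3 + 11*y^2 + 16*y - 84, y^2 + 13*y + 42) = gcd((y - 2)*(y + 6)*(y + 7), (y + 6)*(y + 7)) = y^2 + 13*y + 42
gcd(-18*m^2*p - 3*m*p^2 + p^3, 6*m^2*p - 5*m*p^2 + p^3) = p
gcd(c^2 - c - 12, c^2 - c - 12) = c^2 - c - 12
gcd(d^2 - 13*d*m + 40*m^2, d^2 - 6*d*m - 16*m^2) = d - 8*m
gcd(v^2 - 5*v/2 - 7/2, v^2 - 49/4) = v - 7/2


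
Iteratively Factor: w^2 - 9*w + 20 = (w - 4)*(w - 5)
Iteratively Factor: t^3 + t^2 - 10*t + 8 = (t - 1)*(t^2 + 2*t - 8) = (t - 2)*(t - 1)*(t + 4)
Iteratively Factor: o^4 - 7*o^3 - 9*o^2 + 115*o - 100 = (o - 1)*(o^3 - 6*o^2 - 15*o + 100) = (o - 5)*(o - 1)*(o^2 - o - 20) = (o - 5)^2*(o - 1)*(o + 4)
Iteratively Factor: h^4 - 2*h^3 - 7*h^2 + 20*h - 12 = (h + 3)*(h^3 - 5*h^2 + 8*h - 4) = (h - 2)*(h + 3)*(h^2 - 3*h + 2) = (h - 2)^2*(h + 3)*(h - 1)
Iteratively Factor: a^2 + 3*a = (a + 3)*(a)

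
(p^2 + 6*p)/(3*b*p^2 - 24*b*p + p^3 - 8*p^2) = (p + 6)/(3*b*p - 24*b + p^2 - 8*p)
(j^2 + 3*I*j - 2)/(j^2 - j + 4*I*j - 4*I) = (j^2 + 3*I*j - 2)/(j^2 - j + 4*I*j - 4*I)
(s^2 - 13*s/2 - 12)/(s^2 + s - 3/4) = 2*(s - 8)/(2*s - 1)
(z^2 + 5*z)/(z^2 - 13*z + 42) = z*(z + 5)/(z^2 - 13*z + 42)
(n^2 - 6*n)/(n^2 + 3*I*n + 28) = n*(n - 6)/(n^2 + 3*I*n + 28)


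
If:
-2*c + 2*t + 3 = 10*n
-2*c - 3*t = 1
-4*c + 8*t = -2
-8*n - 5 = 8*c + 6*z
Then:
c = -1/14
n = 9/35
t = -2/7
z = -227/210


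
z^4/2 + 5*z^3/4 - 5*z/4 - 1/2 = (z/2 + 1)*(z - 1)*(z + 1/2)*(z + 1)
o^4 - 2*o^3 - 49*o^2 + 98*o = o*(o - 7)*(o - 2)*(o + 7)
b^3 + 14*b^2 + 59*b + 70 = (b + 2)*(b + 5)*(b + 7)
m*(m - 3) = m^2 - 3*m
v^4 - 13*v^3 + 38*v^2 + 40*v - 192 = (v - 8)*(v - 4)*(v - 3)*(v + 2)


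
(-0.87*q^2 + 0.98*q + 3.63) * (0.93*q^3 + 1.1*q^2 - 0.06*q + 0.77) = -0.8091*q^5 - 0.0456000000000001*q^4 + 4.5061*q^3 + 3.2643*q^2 + 0.5368*q + 2.7951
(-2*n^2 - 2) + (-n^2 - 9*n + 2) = -3*n^2 - 9*n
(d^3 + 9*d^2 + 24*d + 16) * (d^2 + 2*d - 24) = d^5 + 11*d^4 + 18*d^3 - 152*d^2 - 544*d - 384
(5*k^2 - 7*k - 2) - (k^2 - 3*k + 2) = 4*k^2 - 4*k - 4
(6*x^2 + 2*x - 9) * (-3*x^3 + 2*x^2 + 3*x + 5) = -18*x^5 + 6*x^4 + 49*x^3 + 18*x^2 - 17*x - 45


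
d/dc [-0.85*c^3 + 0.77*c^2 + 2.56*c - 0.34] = -2.55*c^2 + 1.54*c + 2.56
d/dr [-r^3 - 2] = -3*r^2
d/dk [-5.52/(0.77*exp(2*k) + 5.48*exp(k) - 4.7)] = (8.5008*exp(k) + 30.2496)*exp(k)/(0.77*exp(2*k) + 5.48*exp(k) - 4.7)^2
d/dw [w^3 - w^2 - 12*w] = 3*w^2 - 2*w - 12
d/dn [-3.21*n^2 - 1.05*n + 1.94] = -6.42*n - 1.05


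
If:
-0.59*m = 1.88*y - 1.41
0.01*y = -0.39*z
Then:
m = 124.271186440678*z + 2.38983050847458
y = -39.0*z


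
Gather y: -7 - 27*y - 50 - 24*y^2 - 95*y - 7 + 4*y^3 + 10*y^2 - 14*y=4*y^3 - 14*y^2 - 136*y - 64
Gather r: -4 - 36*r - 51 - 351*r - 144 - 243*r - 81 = -630*r - 280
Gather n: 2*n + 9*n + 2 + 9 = 11*n + 11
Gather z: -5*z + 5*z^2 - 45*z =5*z^2 - 50*z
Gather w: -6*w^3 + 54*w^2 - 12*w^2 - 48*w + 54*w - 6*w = -6*w^3 + 42*w^2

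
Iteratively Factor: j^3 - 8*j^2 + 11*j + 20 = (j - 5)*(j^2 - 3*j - 4) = (j - 5)*(j + 1)*(j - 4)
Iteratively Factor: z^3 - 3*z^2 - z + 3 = (z - 3)*(z^2 - 1) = (z - 3)*(z - 1)*(z + 1)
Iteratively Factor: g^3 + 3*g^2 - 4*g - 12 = (g + 2)*(g^2 + g - 6) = (g - 2)*(g + 2)*(g + 3)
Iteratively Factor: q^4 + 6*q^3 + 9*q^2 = (q + 3)*(q^3 + 3*q^2) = (q + 3)^2*(q^2) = q*(q + 3)^2*(q)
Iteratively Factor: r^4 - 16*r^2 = (r)*(r^3 - 16*r) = r^2*(r^2 - 16) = r^2*(r - 4)*(r + 4)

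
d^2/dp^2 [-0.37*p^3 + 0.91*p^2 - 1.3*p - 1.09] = 1.82 - 2.22*p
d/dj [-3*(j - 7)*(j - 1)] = 24 - 6*j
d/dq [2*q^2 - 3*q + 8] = 4*q - 3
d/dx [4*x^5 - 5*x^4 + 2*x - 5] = 20*x^4 - 20*x^3 + 2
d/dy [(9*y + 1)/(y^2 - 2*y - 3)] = (9*y^2 - 18*y - 2*(y - 1)*(9*y + 1) - 27)/(-y^2 + 2*y + 3)^2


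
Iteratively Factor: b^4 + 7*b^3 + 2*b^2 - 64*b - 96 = (b + 4)*(b^3 + 3*b^2 - 10*b - 24) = (b + 4)^2*(b^2 - b - 6) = (b + 2)*(b + 4)^2*(b - 3)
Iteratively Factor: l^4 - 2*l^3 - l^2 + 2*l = (l + 1)*(l^3 - 3*l^2 + 2*l) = (l - 2)*(l + 1)*(l^2 - l) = (l - 2)*(l - 1)*(l + 1)*(l)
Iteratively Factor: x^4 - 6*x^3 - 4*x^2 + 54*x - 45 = (x - 5)*(x^3 - x^2 - 9*x + 9) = (x - 5)*(x - 1)*(x^2 - 9) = (x - 5)*(x - 1)*(x + 3)*(x - 3)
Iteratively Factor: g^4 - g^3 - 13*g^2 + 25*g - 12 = (g - 1)*(g^3 - 13*g + 12) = (g - 1)*(g + 4)*(g^2 - 4*g + 3) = (g - 1)^2*(g + 4)*(g - 3)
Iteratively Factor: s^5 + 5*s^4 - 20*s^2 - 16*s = (s + 2)*(s^4 + 3*s^3 - 6*s^2 - 8*s) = (s - 2)*(s + 2)*(s^3 + 5*s^2 + 4*s) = (s - 2)*(s + 2)*(s + 4)*(s^2 + s) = s*(s - 2)*(s + 2)*(s + 4)*(s + 1)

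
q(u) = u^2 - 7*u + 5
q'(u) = 2*u - 7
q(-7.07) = 104.47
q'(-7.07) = -21.14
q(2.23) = -5.64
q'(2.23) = -2.54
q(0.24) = 3.38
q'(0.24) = -6.52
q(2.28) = -5.76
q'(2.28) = -2.44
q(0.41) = 2.30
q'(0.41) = -6.18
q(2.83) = -6.80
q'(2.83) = -1.34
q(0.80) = 0.04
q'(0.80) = -5.40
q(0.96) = -0.80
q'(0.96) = -5.08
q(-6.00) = 83.00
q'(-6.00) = -19.00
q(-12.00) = 233.00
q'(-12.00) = -31.00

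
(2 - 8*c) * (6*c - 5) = -48*c^2 + 52*c - 10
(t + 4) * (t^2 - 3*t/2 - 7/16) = t^3 + 5*t^2/2 - 103*t/16 - 7/4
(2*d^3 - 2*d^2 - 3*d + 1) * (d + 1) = 2*d^4 - 5*d^2 - 2*d + 1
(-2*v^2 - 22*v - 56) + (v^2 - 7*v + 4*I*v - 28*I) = -v^2 - 29*v + 4*I*v - 56 - 28*I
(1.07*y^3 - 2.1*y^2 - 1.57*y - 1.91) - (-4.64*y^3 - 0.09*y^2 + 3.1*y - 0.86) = 5.71*y^3 - 2.01*y^2 - 4.67*y - 1.05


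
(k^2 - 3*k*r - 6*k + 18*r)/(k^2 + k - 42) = (k - 3*r)/(k + 7)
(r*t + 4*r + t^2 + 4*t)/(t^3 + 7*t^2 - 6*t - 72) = (r + t)/(t^2 + 3*t - 18)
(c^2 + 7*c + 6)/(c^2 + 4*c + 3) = (c + 6)/(c + 3)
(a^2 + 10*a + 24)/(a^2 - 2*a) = (a^2 + 10*a + 24)/(a*(a - 2))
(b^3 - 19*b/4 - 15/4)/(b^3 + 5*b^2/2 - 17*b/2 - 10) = (b + 3/2)/(b + 4)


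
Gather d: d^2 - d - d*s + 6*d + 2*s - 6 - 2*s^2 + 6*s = d^2 + d*(5 - s) - 2*s^2 + 8*s - 6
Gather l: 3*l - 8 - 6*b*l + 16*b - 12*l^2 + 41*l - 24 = 16*b - 12*l^2 + l*(44 - 6*b) - 32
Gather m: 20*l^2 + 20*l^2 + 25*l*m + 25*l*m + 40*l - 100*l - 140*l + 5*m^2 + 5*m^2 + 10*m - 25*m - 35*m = 40*l^2 - 200*l + 10*m^2 + m*(50*l - 50)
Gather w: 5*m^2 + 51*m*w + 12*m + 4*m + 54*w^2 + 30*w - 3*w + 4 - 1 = 5*m^2 + 16*m + 54*w^2 + w*(51*m + 27) + 3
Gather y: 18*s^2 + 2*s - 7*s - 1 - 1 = 18*s^2 - 5*s - 2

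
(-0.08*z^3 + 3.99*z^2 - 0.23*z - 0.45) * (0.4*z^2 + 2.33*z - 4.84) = -0.032*z^5 + 1.4096*z^4 + 9.5919*z^3 - 20.0275*z^2 + 0.0647*z + 2.178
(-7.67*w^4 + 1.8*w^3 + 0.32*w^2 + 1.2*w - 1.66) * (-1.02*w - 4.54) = 7.8234*w^5 + 32.9858*w^4 - 8.4984*w^3 - 2.6768*w^2 - 3.7548*w + 7.5364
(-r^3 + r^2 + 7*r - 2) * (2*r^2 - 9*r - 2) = -2*r^5 + 11*r^4 + 7*r^3 - 69*r^2 + 4*r + 4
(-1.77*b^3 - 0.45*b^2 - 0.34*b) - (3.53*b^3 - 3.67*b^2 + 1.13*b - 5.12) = -5.3*b^3 + 3.22*b^2 - 1.47*b + 5.12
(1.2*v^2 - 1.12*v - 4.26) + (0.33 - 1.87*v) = 1.2*v^2 - 2.99*v - 3.93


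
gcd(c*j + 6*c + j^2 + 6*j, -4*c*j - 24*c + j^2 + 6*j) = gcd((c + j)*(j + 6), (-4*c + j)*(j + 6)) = j + 6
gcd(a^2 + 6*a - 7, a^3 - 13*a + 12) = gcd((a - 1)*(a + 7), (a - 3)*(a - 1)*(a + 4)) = a - 1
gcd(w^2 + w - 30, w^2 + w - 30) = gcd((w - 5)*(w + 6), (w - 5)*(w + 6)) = w^2 + w - 30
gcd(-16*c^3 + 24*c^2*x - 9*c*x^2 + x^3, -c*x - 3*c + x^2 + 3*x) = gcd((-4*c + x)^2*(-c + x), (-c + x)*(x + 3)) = -c + x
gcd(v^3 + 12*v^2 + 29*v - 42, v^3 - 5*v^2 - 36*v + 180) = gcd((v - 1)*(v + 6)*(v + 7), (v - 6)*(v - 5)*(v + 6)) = v + 6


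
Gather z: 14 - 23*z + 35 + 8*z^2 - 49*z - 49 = 8*z^2 - 72*z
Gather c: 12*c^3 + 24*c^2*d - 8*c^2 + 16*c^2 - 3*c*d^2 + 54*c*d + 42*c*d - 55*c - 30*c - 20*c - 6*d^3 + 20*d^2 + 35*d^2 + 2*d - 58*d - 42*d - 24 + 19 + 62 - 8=12*c^3 + c^2*(24*d + 8) + c*(-3*d^2 + 96*d - 105) - 6*d^3 + 55*d^2 - 98*d + 49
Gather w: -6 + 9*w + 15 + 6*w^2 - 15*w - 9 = 6*w^2 - 6*w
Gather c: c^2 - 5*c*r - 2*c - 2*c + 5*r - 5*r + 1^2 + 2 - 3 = c^2 + c*(-5*r - 4)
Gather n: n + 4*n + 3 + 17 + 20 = 5*n + 40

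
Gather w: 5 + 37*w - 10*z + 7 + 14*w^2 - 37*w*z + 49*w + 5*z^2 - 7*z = 14*w^2 + w*(86 - 37*z) + 5*z^2 - 17*z + 12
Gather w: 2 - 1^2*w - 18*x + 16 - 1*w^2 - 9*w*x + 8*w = -w^2 + w*(7 - 9*x) - 18*x + 18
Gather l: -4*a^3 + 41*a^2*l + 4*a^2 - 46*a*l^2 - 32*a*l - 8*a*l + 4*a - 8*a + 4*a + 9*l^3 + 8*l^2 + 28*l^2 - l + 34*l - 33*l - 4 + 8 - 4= -4*a^3 + 4*a^2 + 9*l^3 + l^2*(36 - 46*a) + l*(41*a^2 - 40*a)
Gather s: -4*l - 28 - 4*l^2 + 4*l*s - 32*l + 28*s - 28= -4*l^2 - 36*l + s*(4*l + 28) - 56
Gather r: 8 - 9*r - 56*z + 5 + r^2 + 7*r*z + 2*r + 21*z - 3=r^2 + r*(7*z - 7) - 35*z + 10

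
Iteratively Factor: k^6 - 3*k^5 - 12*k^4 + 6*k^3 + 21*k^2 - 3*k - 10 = (k + 1)*(k^5 - 4*k^4 - 8*k^3 + 14*k^2 + 7*k - 10) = (k - 5)*(k + 1)*(k^4 + k^3 - 3*k^2 - k + 2) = (k - 5)*(k - 1)*(k + 1)*(k^3 + 2*k^2 - k - 2) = (k - 5)*(k - 1)*(k + 1)*(k + 2)*(k^2 - 1) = (k - 5)*(k - 1)^2*(k + 1)*(k + 2)*(k + 1)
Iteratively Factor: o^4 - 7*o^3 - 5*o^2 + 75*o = (o)*(o^3 - 7*o^2 - 5*o + 75) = o*(o + 3)*(o^2 - 10*o + 25) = o*(o - 5)*(o + 3)*(o - 5)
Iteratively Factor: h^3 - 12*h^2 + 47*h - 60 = (h - 4)*(h^2 - 8*h + 15) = (h - 4)*(h - 3)*(h - 5)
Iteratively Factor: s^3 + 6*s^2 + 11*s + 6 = (s + 2)*(s^2 + 4*s + 3) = (s + 1)*(s + 2)*(s + 3)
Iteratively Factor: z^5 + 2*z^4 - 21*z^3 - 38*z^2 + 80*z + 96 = (z + 4)*(z^4 - 2*z^3 - 13*z^2 + 14*z + 24) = (z + 3)*(z + 4)*(z^3 - 5*z^2 + 2*z + 8) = (z + 1)*(z + 3)*(z + 4)*(z^2 - 6*z + 8) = (z - 4)*(z + 1)*(z + 3)*(z + 4)*(z - 2)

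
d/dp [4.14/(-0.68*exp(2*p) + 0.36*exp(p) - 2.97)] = (5.6304*exp(p) - 1.4904)*exp(p)/(0.68*exp(2*p) - 0.36*exp(p) + 2.97)^2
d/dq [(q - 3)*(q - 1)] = 2*q - 4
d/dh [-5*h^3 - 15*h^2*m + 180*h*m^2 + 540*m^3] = -15*h^2 - 30*h*m + 180*m^2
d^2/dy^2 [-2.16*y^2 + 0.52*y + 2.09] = -4.32000000000000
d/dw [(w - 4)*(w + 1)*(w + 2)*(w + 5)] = 4*w^3 + 12*w^2 - 30*w - 58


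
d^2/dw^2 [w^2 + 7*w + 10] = 2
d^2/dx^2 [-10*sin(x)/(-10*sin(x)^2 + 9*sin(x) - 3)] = 10*(-100*sin(x)^5 - 90*sin(x)^4 + 380*sin(x)^3 - 27*sin(x)^2 - 189*sin(x) + 54)/(10*sin(x)^2 - 9*sin(x) + 3)^3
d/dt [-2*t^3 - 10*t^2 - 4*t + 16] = -6*t^2 - 20*t - 4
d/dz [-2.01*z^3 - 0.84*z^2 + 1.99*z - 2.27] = -6.03*z^2 - 1.68*z + 1.99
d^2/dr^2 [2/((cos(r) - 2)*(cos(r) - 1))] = 2*(-4*sin(r)^4 + 3*sin(r)^2 - 69*cos(r)/4 + 9*cos(3*r)/4 + 15)/((cos(r) - 2)^3*(cos(r) - 1)^3)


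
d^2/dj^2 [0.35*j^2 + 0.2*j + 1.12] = 0.700000000000000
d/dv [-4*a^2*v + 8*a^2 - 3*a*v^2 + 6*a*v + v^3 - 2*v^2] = -4*a^2 - 6*a*v + 6*a + 3*v^2 - 4*v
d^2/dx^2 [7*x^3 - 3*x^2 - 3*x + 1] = 42*x - 6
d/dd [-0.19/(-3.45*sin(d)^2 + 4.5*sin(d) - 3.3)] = (0.855 - 1.311*sin(d))*cos(d)/(3.45*sin(d)^2 - 4.5*sin(d) + 3.3)^2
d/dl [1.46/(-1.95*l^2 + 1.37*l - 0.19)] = (5.694*l - 2.0002)/(1.95*l^2 - 1.37*l + 0.19)^2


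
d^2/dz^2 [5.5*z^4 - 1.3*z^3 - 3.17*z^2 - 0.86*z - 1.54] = 66.0*z^2 - 7.8*z - 6.34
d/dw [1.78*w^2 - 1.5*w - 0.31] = 3.56*w - 1.5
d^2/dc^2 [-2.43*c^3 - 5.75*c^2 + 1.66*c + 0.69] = -14.58*c - 11.5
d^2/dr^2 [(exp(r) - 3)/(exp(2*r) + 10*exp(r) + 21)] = (exp(4*r) - 22*exp(3*r) - 216*exp(2*r) - 258*exp(r) + 1071)*exp(r)/(exp(6*r) + 30*exp(5*r) + 363*exp(4*r) + 2260*exp(3*r) + 7623*exp(2*r) + 13230*exp(r) + 9261)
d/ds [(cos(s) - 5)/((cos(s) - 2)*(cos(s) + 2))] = (cos(s)^2 - 10*cos(s) + 4)*sin(s)/((cos(s) - 2)^2*(cos(s) + 2)^2)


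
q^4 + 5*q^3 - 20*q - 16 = (q - 2)*(q + 1)*(q + 2)*(q + 4)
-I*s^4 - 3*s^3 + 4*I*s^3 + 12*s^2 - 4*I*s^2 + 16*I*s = s*(s - 4)*(s - 4*I)*(-I*s + 1)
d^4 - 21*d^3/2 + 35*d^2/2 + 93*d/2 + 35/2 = (d - 7)*(d - 5)*(d + 1/2)*(d + 1)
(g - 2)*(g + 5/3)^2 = g^3 + 4*g^2/3 - 35*g/9 - 50/9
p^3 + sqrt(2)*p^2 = p^2*(p + sqrt(2))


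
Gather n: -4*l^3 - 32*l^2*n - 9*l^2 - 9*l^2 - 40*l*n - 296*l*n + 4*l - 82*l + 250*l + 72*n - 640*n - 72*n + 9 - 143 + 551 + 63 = -4*l^3 - 18*l^2 + 172*l + n*(-32*l^2 - 336*l - 640) + 480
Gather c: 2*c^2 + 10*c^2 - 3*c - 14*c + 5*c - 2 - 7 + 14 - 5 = 12*c^2 - 12*c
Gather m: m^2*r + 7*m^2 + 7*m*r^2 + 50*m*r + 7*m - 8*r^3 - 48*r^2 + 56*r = m^2*(r + 7) + m*(7*r^2 + 50*r + 7) - 8*r^3 - 48*r^2 + 56*r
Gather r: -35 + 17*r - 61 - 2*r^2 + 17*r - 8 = -2*r^2 + 34*r - 104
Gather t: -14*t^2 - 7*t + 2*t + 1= -14*t^2 - 5*t + 1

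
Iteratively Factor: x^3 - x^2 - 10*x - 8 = (x + 2)*(x^2 - 3*x - 4) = (x - 4)*(x + 2)*(x + 1)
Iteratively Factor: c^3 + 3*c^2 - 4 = (c + 2)*(c^2 + c - 2) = (c + 2)^2*(c - 1)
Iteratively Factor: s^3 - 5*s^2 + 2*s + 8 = (s - 4)*(s^2 - s - 2) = (s - 4)*(s + 1)*(s - 2)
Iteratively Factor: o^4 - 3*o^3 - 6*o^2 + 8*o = (o + 2)*(o^3 - 5*o^2 + 4*o) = (o - 4)*(o + 2)*(o^2 - o) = (o - 4)*(o - 1)*(o + 2)*(o)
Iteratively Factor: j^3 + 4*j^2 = (j + 4)*(j^2) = j*(j + 4)*(j)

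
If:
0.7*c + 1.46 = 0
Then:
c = -2.09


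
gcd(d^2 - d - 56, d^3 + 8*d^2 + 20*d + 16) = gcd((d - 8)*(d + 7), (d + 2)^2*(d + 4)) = 1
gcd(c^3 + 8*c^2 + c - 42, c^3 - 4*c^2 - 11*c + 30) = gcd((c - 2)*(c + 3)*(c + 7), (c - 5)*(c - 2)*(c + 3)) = c^2 + c - 6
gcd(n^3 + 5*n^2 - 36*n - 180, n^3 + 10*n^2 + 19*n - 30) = n^2 + 11*n + 30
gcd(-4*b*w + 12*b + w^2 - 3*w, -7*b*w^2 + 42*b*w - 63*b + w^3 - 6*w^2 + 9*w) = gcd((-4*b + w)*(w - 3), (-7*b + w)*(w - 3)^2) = w - 3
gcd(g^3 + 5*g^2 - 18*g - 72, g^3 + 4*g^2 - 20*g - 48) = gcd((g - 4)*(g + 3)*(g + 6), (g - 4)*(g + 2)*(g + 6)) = g^2 + 2*g - 24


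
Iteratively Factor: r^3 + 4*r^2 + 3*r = (r + 3)*(r^2 + r) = r*(r + 3)*(r + 1)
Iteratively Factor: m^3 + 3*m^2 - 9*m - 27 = (m + 3)*(m^2 - 9) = (m + 3)^2*(m - 3)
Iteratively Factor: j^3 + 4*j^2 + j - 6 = (j + 3)*(j^2 + j - 2) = (j - 1)*(j + 3)*(j + 2)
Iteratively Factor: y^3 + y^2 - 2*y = (y)*(y^2 + y - 2) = y*(y - 1)*(y + 2)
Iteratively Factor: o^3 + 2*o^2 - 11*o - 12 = (o + 4)*(o^2 - 2*o - 3) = (o - 3)*(o + 4)*(o + 1)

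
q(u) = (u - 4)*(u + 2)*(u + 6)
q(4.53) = 36.44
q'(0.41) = -16.22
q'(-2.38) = -22.05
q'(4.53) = 77.80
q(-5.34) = 20.59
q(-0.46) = -38.05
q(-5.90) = 3.86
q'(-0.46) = -23.05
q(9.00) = 825.00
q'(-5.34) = 22.83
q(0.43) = -55.78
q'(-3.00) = -17.00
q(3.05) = -43.42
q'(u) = (u - 4)*(u + 2) + (u - 4)*(u + 6) + (u + 2)*(u + 6)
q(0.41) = -55.46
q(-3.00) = 21.00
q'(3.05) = 32.31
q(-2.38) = 8.78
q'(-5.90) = 37.23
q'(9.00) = 295.00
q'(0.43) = -16.01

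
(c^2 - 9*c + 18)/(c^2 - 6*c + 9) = (c - 6)/(c - 3)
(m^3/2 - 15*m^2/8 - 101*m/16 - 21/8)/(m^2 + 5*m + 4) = (8*m^3 - 30*m^2 - 101*m - 42)/(16*(m^2 + 5*m + 4))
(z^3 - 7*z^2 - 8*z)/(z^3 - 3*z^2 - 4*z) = (z - 8)/(z - 4)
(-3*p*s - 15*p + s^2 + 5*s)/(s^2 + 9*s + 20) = (-3*p + s)/(s + 4)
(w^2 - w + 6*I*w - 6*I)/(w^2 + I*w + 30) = (w - 1)/(w - 5*I)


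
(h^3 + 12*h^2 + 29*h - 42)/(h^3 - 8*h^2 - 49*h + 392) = (h^2 + 5*h - 6)/(h^2 - 15*h + 56)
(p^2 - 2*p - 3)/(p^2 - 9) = (p + 1)/(p + 3)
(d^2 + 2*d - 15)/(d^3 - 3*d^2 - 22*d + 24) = (d^2 + 2*d - 15)/(d^3 - 3*d^2 - 22*d + 24)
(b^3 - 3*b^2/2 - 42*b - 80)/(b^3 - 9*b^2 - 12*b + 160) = (b + 5/2)/(b - 5)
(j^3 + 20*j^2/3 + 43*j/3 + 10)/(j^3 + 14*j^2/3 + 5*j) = (j + 2)/j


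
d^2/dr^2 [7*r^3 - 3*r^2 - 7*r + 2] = 42*r - 6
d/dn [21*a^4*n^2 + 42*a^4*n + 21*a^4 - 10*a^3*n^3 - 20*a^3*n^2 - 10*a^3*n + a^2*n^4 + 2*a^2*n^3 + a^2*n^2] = 2*a^2*(21*a^2*n + 21*a^2 - 15*a*n^2 - 20*a*n - 5*a + 2*n^3 + 3*n^2 + n)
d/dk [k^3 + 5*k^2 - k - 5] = 3*k^2 + 10*k - 1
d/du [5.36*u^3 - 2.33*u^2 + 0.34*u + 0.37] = 16.08*u^2 - 4.66*u + 0.34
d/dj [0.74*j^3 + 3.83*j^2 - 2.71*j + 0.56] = 2.22*j^2 + 7.66*j - 2.71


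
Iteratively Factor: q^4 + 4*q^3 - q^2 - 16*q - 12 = (q + 3)*(q^3 + q^2 - 4*q - 4) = (q + 1)*(q + 3)*(q^2 - 4) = (q - 2)*(q + 1)*(q + 3)*(q + 2)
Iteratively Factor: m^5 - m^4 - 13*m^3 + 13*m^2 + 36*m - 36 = (m - 3)*(m^4 + 2*m^3 - 7*m^2 - 8*m + 12) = (m - 3)*(m - 1)*(m^3 + 3*m^2 - 4*m - 12) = (m - 3)*(m - 2)*(m - 1)*(m^2 + 5*m + 6) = (m - 3)*(m - 2)*(m - 1)*(m + 2)*(m + 3)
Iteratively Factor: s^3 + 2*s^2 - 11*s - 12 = (s + 1)*(s^2 + s - 12) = (s - 3)*(s + 1)*(s + 4)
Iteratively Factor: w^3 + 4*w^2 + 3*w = (w + 3)*(w^2 + w) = (w + 1)*(w + 3)*(w)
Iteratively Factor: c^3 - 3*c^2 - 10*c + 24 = (c - 4)*(c^2 + c - 6) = (c - 4)*(c + 3)*(c - 2)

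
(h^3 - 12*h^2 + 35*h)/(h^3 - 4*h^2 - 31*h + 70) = h*(h - 5)/(h^2 + 3*h - 10)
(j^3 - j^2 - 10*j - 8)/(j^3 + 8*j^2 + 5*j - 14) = (j^2 - 3*j - 4)/(j^2 + 6*j - 7)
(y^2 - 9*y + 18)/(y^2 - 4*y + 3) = (y - 6)/(y - 1)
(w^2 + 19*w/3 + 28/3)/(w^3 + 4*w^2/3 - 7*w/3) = (w + 4)/(w*(w - 1))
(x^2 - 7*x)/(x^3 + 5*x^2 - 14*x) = (x - 7)/(x^2 + 5*x - 14)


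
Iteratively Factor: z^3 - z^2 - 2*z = (z + 1)*(z^2 - 2*z) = (z - 2)*(z + 1)*(z)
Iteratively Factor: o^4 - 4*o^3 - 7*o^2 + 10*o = (o - 5)*(o^3 + o^2 - 2*o) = o*(o - 5)*(o^2 + o - 2) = o*(o - 5)*(o - 1)*(o + 2)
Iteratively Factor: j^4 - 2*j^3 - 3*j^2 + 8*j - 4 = (j - 1)*(j^3 - j^2 - 4*j + 4) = (j - 1)^2*(j^2 - 4) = (j - 2)*(j - 1)^2*(j + 2)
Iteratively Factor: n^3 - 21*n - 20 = (n + 4)*(n^2 - 4*n - 5) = (n - 5)*(n + 4)*(n + 1)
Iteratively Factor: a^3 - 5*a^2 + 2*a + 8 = (a - 2)*(a^2 - 3*a - 4) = (a - 2)*(a + 1)*(a - 4)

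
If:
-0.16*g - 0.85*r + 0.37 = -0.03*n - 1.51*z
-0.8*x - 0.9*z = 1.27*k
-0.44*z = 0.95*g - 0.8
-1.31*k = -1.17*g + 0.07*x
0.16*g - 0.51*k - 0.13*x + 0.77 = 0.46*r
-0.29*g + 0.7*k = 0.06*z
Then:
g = 0.06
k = 0.17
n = -36.93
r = 2.12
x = -2.17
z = 1.69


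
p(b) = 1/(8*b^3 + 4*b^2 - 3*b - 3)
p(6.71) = 0.00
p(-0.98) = -0.27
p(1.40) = 0.04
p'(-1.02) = -0.76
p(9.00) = 0.00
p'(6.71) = -0.00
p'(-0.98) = -0.87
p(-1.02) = -0.23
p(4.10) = 0.00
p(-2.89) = -0.01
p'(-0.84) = -1.25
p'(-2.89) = -0.01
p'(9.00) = 0.00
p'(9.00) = 0.00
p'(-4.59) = -0.00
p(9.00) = 0.00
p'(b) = (-24*b^2 - 8*b + 3)/(8*b^3 + 4*b^2 - 3*b - 3)^2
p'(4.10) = -0.00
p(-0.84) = -0.42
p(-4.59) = -0.00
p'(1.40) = -0.11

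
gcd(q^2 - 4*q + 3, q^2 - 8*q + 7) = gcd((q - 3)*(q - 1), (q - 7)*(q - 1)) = q - 1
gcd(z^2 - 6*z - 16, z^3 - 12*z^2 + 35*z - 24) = z - 8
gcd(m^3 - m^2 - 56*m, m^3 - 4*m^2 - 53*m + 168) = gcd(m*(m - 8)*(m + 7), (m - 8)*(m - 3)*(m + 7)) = m^2 - m - 56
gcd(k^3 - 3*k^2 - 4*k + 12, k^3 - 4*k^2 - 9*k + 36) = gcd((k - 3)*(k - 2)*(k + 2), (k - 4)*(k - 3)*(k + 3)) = k - 3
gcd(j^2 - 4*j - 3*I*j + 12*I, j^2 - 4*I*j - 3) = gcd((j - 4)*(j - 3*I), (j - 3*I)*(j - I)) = j - 3*I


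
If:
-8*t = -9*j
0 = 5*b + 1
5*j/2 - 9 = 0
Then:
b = -1/5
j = 18/5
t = 81/20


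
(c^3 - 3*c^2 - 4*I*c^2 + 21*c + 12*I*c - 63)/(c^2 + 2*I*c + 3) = (c^2 - c*(3 + 7*I) + 21*I)/(c - I)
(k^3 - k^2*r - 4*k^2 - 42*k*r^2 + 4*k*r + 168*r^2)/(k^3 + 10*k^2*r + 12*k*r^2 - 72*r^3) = (-k^2 + 7*k*r + 4*k - 28*r)/(-k^2 - 4*k*r + 12*r^2)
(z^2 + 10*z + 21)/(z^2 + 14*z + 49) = (z + 3)/(z + 7)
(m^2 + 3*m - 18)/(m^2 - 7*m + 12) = (m + 6)/(m - 4)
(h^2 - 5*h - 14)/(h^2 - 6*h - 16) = (h - 7)/(h - 8)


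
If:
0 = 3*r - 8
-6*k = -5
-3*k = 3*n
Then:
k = 5/6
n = -5/6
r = 8/3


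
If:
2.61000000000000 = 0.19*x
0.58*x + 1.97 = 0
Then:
No Solution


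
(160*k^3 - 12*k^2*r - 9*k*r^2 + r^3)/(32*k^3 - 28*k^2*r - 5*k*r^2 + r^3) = (-5*k + r)/(-k + r)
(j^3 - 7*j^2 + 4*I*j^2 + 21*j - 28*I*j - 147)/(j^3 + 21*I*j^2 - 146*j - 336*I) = (j^2 - j*(7 + 3*I) + 21*I)/(j^2 + 14*I*j - 48)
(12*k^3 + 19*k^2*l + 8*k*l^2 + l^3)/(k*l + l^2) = 12*k^2/l + 7*k + l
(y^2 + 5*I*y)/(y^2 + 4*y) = (y + 5*I)/(y + 4)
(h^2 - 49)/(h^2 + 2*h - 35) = (h - 7)/(h - 5)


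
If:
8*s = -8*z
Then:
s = -z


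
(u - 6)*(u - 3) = u^2 - 9*u + 18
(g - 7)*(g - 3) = g^2 - 10*g + 21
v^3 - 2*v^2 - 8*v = v*(v - 4)*(v + 2)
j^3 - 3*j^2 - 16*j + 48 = (j - 4)*(j - 3)*(j + 4)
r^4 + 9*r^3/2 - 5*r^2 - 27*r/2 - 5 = (r - 2)*(r + 1/2)*(r + 1)*(r + 5)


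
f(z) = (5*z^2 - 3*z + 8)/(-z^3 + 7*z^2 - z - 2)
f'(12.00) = 0.18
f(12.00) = -0.94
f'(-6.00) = 0.04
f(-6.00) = 0.44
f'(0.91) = -16.28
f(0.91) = 4.41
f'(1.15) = -4.05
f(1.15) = 2.43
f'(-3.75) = 0.10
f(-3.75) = 0.59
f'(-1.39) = 1.27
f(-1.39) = 1.40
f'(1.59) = -0.85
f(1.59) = 1.57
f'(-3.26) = 0.13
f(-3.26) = 0.64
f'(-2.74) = 0.20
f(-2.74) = 0.73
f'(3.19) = 0.29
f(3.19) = 1.47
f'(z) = (10*z - 3)/(-z^3 + 7*z^2 - z - 2) + (3*z^2 - 14*z + 1)*(5*z^2 - 3*z + 8)/(-z^3 + 7*z^2 - z - 2)^2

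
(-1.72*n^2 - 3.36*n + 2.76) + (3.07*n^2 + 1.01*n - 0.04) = 1.35*n^2 - 2.35*n + 2.72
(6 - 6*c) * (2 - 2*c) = 12*c^2 - 24*c + 12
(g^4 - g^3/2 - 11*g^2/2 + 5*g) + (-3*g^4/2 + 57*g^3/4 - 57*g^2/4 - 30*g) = -g^4/2 + 55*g^3/4 - 79*g^2/4 - 25*g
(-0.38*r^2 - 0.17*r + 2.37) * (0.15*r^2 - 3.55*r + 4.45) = -0.057*r^4 + 1.3235*r^3 - 0.732*r^2 - 9.17*r + 10.5465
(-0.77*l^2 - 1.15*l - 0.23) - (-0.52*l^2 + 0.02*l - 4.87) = -0.25*l^2 - 1.17*l + 4.64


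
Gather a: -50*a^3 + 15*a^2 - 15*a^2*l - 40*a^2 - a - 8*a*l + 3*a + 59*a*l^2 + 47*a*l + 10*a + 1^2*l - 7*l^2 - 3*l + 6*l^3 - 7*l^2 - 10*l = -50*a^3 + a^2*(-15*l - 25) + a*(59*l^2 + 39*l + 12) + 6*l^3 - 14*l^2 - 12*l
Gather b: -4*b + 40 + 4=44 - 4*b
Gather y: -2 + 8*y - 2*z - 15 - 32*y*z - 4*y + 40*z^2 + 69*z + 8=y*(4 - 32*z) + 40*z^2 + 67*z - 9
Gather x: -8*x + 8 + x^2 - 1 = x^2 - 8*x + 7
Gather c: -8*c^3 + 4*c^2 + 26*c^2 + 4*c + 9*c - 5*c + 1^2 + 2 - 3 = -8*c^3 + 30*c^2 + 8*c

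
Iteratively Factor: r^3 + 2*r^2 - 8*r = (r)*(r^2 + 2*r - 8) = r*(r + 4)*(r - 2)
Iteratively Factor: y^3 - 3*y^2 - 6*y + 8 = (y - 1)*(y^2 - 2*y - 8) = (y - 4)*(y - 1)*(y + 2)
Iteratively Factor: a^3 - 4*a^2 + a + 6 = (a - 2)*(a^2 - 2*a - 3) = (a - 3)*(a - 2)*(a + 1)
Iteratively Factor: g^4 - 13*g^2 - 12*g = (g)*(g^3 - 13*g - 12) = g*(g - 4)*(g^2 + 4*g + 3) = g*(g - 4)*(g + 3)*(g + 1)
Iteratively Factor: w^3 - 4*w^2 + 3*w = (w)*(w^2 - 4*w + 3) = w*(w - 3)*(w - 1)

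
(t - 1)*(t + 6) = t^2 + 5*t - 6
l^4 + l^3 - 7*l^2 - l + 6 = (l - 2)*(l - 1)*(l + 1)*(l + 3)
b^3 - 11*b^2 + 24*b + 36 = (b - 6)^2*(b + 1)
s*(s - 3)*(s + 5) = s^3 + 2*s^2 - 15*s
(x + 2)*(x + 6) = x^2 + 8*x + 12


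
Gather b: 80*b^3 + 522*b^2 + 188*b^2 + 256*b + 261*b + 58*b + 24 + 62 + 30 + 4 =80*b^3 + 710*b^2 + 575*b + 120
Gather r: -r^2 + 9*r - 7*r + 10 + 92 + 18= -r^2 + 2*r + 120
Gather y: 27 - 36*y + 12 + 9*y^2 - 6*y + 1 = 9*y^2 - 42*y + 40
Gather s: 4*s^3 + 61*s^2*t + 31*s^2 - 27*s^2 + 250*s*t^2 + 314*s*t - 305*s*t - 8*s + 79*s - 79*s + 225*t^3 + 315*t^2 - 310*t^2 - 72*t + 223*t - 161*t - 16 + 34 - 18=4*s^3 + s^2*(61*t + 4) + s*(250*t^2 + 9*t - 8) + 225*t^3 + 5*t^2 - 10*t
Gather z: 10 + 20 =30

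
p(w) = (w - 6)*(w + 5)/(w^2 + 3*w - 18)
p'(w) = (-2*w - 3)*(w - 6)*(w + 5)/(w^2 + 3*w - 18)^2 + (w - 6)/(w^2 + 3*w - 18) + (w + 5)/(w^2 + 3*w - 18) = 4*(w^2 + 6*w + 27)/(w^4 + 6*w^3 - 27*w^2 - 108*w + 324)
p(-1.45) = 1.31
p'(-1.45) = 0.20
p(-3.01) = 1.00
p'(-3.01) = 0.22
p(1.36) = 2.44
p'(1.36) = 1.02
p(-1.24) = 1.35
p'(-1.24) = 0.21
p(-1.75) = 1.25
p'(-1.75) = 0.19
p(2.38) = 5.14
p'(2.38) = 6.96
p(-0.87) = 1.43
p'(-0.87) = 0.23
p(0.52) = 1.87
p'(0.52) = 0.46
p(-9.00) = 1.67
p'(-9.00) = 0.17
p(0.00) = 1.67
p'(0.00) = 0.33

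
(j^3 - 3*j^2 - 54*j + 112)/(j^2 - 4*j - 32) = (j^2 + 5*j - 14)/(j + 4)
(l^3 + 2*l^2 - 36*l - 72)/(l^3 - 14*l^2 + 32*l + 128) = (l^2 - 36)/(l^2 - 16*l + 64)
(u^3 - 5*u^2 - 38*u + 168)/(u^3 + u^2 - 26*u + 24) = (u - 7)/(u - 1)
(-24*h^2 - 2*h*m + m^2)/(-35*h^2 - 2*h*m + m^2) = (24*h^2 + 2*h*m - m^2)/(35*h^2 + 2*h*m - m^2)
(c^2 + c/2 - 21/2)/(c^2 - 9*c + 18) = (c + 7/2)/(c - 6)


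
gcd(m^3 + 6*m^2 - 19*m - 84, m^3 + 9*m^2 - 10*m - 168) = m^2 + 3*m - 28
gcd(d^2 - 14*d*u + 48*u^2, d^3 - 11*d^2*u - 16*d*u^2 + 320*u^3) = -d + 8*u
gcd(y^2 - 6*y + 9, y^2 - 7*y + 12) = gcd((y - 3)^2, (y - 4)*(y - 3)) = y - 3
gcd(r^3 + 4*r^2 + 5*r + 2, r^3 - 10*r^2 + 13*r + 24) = r + 1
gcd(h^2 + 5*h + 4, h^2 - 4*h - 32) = h + 4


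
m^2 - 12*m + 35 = (m - 7)*(m - 5)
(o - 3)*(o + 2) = o^2 - o - 6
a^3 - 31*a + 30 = (a - 5)*(a - 1)*(a + 6)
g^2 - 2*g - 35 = (g - 7)*(g + 5)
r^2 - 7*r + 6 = (r - 6)*(r - 1)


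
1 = 1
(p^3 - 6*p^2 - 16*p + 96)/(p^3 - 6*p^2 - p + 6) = (p^2 - 16)/(p^2 - 1)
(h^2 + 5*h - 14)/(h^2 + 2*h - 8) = (h + 7)/(h + 4)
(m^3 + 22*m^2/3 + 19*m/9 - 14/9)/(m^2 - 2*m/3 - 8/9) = (3*m^2 + 20*m - 7)/(3*m - 4)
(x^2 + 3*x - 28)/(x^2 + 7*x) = (x - 4)/x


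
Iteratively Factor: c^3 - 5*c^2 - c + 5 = (c + 1)*(c^2 - 6*c + 5) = (c - 1)*(c + 1)*(c - 5)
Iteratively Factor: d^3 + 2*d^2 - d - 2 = (d + 1)*(d^2 + d - 2) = (d + 1)*(d + 2)*(d - 1)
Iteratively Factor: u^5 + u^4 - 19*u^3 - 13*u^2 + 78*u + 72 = (u + 4)*(u^4 - 3*u^3 - 7*u^2 + 15*u + 18) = (u + 1)*(u + 4)*(u^3 - 4*u^2 - 3*u + 18) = (u + 1)*(u + 2)*(u + 4)*(u^2 - 6*u + 9) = (u - 3)*(u + 1)*(u + 2)*(u + 4)*(u - 3)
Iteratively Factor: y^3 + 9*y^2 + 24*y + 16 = (y + 4)*(y^2 + 5*y + 4) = (y + 4)^2*(y + 1)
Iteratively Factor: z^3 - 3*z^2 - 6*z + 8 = (z + 2)*(z^2 - 5*z + 4) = (z - 1)*(z + 2)*(z - 4)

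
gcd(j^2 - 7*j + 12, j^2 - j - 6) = j - 3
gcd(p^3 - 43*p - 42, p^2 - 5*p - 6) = p + 1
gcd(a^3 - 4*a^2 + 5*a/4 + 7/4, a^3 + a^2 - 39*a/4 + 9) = 1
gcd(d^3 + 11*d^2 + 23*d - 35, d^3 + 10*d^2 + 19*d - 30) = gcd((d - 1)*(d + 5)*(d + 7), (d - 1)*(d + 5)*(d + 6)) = d^2 + 4*d - 5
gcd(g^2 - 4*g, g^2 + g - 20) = g - 4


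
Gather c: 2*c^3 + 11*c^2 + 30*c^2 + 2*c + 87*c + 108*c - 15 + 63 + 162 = 2*c^3 + 41*c^2 + 197*c + 210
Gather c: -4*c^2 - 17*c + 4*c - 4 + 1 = -4*c^2 - 13*c - 3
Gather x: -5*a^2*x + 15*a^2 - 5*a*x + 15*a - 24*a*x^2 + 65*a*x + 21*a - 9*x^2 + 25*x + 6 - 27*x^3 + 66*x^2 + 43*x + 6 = 15*a^2 + 36*a - 27*x^3 + x^2*(57 - 24*a) + x*(-5*a^2 + 60*a + 68) + 12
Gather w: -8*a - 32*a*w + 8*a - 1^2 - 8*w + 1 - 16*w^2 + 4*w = -16*w^2 + w*(-32*a - 4)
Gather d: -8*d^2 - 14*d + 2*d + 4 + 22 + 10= -8*d^2 - 12*d + 36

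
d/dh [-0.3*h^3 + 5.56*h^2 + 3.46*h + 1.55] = -0.9*h^2 + 11.12*h + 3.46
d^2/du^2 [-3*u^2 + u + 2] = -6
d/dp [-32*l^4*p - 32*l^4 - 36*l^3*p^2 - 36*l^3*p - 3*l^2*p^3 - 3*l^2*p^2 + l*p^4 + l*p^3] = l*(-32*l^3 - 72*l^2*p - 36*l^2 - 9*l*p^2 - 6*l*p + 4*p^3 + 3*p^2)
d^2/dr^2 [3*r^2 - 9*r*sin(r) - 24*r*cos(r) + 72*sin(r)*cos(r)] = 9*r*sin(r) + 24*r*cos(r) + 48*sin(r) - 144*sin(2*r) - 18*cos(r) + 6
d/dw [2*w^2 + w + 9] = 4*w + 1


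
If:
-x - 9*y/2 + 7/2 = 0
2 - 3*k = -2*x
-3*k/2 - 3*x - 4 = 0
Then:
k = -1/6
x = -5/4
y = 19/18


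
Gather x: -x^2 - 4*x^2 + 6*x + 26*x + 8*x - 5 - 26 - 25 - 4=-5*x^2 + 40*x - 60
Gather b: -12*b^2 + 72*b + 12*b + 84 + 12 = -12*b^2 + 84*b + 96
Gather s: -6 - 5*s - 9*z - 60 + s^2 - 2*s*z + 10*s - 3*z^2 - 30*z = s^2 + s*(5 - 2*z) - 3*z^2 - 39*z - 66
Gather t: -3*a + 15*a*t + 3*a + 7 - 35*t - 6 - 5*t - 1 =t*(15*a - 40)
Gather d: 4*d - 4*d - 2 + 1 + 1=0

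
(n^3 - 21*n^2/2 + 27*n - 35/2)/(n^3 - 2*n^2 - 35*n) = (2*n^2 - 7*n + 5)/(2*n*(n + 5))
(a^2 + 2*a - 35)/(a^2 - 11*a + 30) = (a + 7)/(a - 6)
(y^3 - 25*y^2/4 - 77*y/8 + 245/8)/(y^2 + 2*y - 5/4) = (4*y^2 - 35*y + 49)/(2*(2*y - 1))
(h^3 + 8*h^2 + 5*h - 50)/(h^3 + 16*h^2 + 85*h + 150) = (h - 2)/(h + 6)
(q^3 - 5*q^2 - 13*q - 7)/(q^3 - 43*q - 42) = (q + 1)/(q + 6)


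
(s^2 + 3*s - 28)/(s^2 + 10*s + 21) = (s - 4)/(s + 3)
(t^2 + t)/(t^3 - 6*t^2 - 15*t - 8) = t/(t^2 - 7*t - 8)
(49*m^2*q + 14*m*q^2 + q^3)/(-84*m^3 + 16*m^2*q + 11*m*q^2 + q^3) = q*(7*m + q)/(-12*m^2 + 4*m*q + q^2)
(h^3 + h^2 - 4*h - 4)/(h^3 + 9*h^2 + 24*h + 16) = (h^2 - 4)/(h^2 + 8*h + 16)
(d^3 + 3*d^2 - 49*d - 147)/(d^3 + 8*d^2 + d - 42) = (d - 7)/(d - 2)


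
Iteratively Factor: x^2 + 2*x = (x)*(x + 2)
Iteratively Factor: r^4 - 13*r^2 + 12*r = (r + 4)*(r^3 - 4*r^2 + 3*r) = r*(r + 4)*(r^2 - 4*r + 3) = r*(r - 3)*(r + 4)*(r - 1)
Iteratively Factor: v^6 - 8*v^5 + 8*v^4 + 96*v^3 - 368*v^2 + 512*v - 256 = (v - 2)*(v^5 - 6*v^4 - 4*v^3 + 88*v^2 - 192*v + 128) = (v - 2)^2*(v^4 - 4*v^3 - 12*v^2 + 64*v - 64) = (v - 4)*(v - 2)^2*(v^3 - 12*v + 16) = (v - 4)*(v - 2)^3*(v^2 + 2*v - 8) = (v - 4)*(v - 2)^3*(v + 4)*(v - 2)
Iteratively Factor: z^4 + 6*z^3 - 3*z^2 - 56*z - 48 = (z - 3)*(z^3 + 9*z^2 + 24*z + 16) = (z - 3)*(z + 1)*(z^2 + 8*z + 16) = (z - 3)*(z + 1)*(z + 4)*(z + 4)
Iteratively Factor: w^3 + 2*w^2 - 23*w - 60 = (w + 3)*(w^2 - w - 20) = (w + 3)*(w + 4)*(w - 5)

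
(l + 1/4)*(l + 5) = l^2 + 21*l/4 + 5/4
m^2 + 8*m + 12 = (m + 2)*(m + 6)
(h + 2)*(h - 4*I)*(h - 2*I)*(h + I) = h^4 + 2*h^3 - 5*I*h^3 - 2*h^2 - 10*I*h^2 - 4*h - 8*I*h - 16*I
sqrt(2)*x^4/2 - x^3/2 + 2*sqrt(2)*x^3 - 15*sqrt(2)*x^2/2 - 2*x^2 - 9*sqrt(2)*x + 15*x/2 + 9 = (x - 3)*(x + 6)*(x - sqrt(2)/2)*(sqrt(2)*x/2 + sqrt(2)/2)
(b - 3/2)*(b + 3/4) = b^2 - 3*b/4 - 9/8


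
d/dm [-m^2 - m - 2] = -2*m - 1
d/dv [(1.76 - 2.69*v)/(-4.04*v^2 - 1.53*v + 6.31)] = (-10.8676*v^2 + 14.2208*v - 14.2811)/(16.3216*v^4 + 12.3624*v^3 - 48.6439*v^2 - 19.3086*v + 39.8161)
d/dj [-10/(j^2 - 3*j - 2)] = 10*(2*j - 3)/(-j^2 + 3*j + 2)^2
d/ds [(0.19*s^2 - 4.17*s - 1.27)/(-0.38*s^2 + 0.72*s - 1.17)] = (-1.4478*s^2 - 1.4098*s + 5.7933)/(0.1444*s^4 - 0.5472*s^3 + 1.4076*s^2 - 1.6848*s + 1.3689)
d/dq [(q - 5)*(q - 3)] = 2*q - 8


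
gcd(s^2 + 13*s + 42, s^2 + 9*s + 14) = s + 7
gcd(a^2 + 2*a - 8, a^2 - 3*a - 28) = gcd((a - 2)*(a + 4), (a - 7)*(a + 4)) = a + 4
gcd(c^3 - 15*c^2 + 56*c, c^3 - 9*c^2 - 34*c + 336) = c^2 - 15*c + 56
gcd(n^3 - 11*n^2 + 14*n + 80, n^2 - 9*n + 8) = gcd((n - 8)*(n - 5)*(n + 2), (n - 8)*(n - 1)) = n - 8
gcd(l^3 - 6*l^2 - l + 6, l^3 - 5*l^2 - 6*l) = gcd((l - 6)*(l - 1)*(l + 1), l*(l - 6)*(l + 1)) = l^2 - 5*l - 6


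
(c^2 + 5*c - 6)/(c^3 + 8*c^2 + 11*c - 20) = (c + 6)/(c^2 + 9*c + 20)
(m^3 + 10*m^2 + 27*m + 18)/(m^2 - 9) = (m^2 + 7*m + 6)/(m - 3)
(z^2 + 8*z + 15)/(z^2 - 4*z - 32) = (z^2 + 8*z + 15)/(z^2 - 4*z - 32)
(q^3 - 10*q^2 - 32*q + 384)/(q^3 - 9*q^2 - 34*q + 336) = (q - 8)/(q - 7)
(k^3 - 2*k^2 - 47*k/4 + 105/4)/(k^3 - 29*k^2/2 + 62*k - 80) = (2*k^2 + k - 21)/(2*(k^2 - 12*k + 32))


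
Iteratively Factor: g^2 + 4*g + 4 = (g + 2)*(g + 2)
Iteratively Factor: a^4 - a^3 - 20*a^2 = (a)*(a^3 - a^2 - 20*a) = a*(a + 4)*(a^2 - 5*a) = a*(a - 5)*(a + 4)*(a)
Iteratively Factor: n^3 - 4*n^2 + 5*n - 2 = (n - 1)*(n^2 - 3*n + 2) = (n - 2)*(n - 1)*(n - 1)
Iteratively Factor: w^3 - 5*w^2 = (w - 5)*(w^2) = w*(w - 5)*(w)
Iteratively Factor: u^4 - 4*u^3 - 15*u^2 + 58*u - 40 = (u - 5)*(u^3 + u^2 - 10*u + 8) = (u - 5)*(u - 1)*(u^2 + 2*u - 8) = (u - 5)*(u - 1)*(u + 4)*(u - 2)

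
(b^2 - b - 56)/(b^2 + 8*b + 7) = (b - 8)/(b + 1)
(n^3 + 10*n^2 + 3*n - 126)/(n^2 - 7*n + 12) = (n^2 + 13*n + 42)/(n - 4)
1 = 1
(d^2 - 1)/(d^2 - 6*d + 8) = (d^2 - 1)/(d^2 - 6*d + 8)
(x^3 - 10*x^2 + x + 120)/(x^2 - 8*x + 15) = (x^2 - 5*x - 24)/(x - 3)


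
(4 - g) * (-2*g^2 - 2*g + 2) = 2*g^3 - 6*g^2 - 10*g + 8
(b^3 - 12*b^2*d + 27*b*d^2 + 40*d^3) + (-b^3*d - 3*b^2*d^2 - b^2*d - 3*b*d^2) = -b^3*d + b^3 - 3*b^2*d^2 - 13*b^2*d + 24*b*d^2 + 40*d^3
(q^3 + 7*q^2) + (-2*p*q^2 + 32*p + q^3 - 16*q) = -2*p*q^2 + 32*p + 2*q^3 + 7*q^2 - 16*q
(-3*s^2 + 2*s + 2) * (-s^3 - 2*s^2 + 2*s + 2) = 3*s^5 + 4*s^4 - 12*s^3 - 6*s^2 + 8*s + 4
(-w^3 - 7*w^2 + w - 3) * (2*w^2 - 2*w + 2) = -2*w^5 - 12*w^4 + 14*w^3 - 22*w^2 + 8*w - 6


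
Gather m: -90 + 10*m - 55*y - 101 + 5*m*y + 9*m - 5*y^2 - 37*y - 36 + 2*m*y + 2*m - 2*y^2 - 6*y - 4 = m*(7*y + 21) - 7*y^2 - 98*y - 231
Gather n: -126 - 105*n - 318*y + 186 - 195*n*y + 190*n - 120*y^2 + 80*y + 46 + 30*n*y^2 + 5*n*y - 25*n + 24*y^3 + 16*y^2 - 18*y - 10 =n*(30*y^2 - 190*y + 60) + 24*y^3 - 104*y^2 - 256*y + 96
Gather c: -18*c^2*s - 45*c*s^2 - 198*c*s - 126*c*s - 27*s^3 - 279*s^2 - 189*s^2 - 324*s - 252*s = -18*c^2*s + c*(-45*s^2 - 324*s) - 27*s^3 - 468*s^2 - 576*s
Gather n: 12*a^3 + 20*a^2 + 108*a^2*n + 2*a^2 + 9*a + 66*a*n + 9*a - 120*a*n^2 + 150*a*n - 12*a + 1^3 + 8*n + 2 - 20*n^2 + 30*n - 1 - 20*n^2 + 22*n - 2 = 12*a^3 + 22*a^2 + 6*a + n^2*(-120*a - 40) + n*(108*a^2 + 216*a + 60)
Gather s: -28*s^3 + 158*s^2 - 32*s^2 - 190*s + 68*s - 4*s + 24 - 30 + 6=-28*s^3 + 126*s^2 - 126*s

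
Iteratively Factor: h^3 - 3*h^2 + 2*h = (h - 1)*(h^2 - 2*h) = h*(h - 1)*(h - 2)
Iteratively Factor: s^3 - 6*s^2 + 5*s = (s)*(s^2 - 6*s + 5) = s*(s - 5)*(s - 1)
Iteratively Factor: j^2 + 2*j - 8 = (j - 2)*(j + 4)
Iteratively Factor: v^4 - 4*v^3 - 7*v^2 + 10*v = (v - 5)*(v^3 + v^2 - 2*v) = (v - 5)*(v - 1)*(v^2 + 2*v) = (v - 5)*(v - 1)*(v + 2)*(v)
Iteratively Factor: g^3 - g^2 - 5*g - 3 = (g - 3)*(g^2 + 2*g + 1) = (g - 3)*(g + 1)*(g + 1)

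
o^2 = o^2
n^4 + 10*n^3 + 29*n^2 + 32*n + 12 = (n + 1)^2*(n + 2)*(n + 6)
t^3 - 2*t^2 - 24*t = t*(t - 6)*(t + 4)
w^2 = w^2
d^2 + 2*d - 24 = (d - 4)*(d + 6)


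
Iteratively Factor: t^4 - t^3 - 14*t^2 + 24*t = (t + 4)*(t^3 - 5*t^2 + 6*t) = (t - 2)*(t + 4)*(t^2 - 3*t) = (t - 3)*(t - 2)*(t + 4)*(t)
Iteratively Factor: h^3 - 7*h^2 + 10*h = (h - 2)*(h^2 - 5*h) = h*(h - 2)*(h - 5)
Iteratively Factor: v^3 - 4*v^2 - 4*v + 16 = (v + 2)*(v^2 - 6*v + 8) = (v - 2)*(v + 2)*(v - 4)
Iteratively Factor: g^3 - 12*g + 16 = (g + 4)*(g^2 - 4*g + 4) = (g - 2)*(g + 4)*(g - 2)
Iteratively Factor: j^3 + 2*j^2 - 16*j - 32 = (j + 4)*(j^2 - 2*j - 8) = (j - 4)*(j + 4)*(j + 2)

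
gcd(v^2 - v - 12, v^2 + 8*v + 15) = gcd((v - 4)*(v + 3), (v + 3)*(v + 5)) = v + 3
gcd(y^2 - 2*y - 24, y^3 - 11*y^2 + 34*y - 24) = y - 6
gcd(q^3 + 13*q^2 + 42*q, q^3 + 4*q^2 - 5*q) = q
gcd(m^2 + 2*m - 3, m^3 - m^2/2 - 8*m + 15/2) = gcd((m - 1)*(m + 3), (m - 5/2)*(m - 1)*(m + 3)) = m^2 + 2*m - 3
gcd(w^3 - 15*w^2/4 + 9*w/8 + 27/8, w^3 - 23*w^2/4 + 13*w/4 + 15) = w - 3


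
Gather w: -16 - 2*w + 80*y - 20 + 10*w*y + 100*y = w*(10*y - 2) + 180*y - 36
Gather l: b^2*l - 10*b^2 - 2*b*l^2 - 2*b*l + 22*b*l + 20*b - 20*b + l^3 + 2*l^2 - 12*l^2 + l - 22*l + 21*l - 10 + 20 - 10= -10*b^2 + l^3 + l^2*(-2*b - 10) + l*(b^2 + 20*b)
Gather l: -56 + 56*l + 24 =56*l - 32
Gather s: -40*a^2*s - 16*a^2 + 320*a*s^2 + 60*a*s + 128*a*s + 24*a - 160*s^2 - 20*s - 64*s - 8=-16*a^2 + 24*a + s^2*(320*a - 160) + s*(-40*a^2 + 188*a - 84) - 8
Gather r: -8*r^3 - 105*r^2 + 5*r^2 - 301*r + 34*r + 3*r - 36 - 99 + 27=-8*r^3 - 100*r^2 - 264*r - 108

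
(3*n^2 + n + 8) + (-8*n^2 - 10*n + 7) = -5*n^2 - 9*n + 15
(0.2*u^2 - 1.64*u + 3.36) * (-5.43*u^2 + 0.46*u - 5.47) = -1.086*u^4 + 8.9972*u^3 - 20.0932*u^2 + 10.5164*u - 18.3792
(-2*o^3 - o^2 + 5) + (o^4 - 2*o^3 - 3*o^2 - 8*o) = o^4 - 4*o^3 - 4*o^2 - 8*o + 5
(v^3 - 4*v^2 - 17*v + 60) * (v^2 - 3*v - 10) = v^5 - 7*v^4 - 15*v^3 + 151*v^2 - 10*v - 600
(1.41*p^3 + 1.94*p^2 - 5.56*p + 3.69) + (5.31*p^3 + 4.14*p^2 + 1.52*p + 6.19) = 6.72*p^3 + 6.08*p^2 - 4.04*p + 9.88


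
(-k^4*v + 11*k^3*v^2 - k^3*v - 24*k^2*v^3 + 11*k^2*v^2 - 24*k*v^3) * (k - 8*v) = -k^5*v + 19*k^4*v^2 - k^4*v - 112*k^3*v^3 + 19*k^3*v^2 + 192*k^2*v^4 - 112*k^2*v^3 + 192*k*v^4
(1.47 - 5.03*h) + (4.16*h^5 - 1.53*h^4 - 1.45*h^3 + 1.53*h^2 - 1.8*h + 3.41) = 4.16*h^5 - 1.53*h^4 - 1.45*h^3 + 1.53*h^2 - 6.83*h + 4.88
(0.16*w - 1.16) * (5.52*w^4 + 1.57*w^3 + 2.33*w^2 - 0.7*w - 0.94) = 0.8832*w^5 - 6.152*w^4 - 1.4484*w^3 - 2.8148*w^2 + 0.6616*w + 1.0904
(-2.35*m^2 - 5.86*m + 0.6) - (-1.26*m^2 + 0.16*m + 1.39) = -1.09*m^2 - 6.02*m - 0.79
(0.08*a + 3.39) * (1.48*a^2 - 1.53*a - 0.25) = 0.1184*a^3 + 4.8948*a^2 - 5.2067*a - 0.8475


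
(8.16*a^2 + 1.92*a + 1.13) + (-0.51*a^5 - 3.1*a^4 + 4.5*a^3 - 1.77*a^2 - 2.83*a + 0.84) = -0.51*a^5 - 3.1*a^4 + 4.5*a^3 + 6.39*a^2 - 0.91*a + 1.97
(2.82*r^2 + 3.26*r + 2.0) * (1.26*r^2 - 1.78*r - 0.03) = 3.5532*r^4 - 0.912*r^3 - 3.3674*r^2 - 3.6578*r - 0.06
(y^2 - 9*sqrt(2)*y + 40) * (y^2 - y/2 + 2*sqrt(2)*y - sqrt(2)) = y^4 - 7*sqrt(2)*y^3 - y^3/2 + 4*y^2 + 7*sqrt(2)*y^2/2 - 2*y + 80*sqrt(2)*y - 40*sqrt(2)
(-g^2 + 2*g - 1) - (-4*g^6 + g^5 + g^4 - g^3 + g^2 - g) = 4*g^6 - g^5 - g^4 + g^3 - 2*g^2 + 3*g - 1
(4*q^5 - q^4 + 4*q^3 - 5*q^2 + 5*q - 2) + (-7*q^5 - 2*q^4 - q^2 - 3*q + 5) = -3*q^5 - 3*q^4 + 4*q^3 - 6*q^2 + 2*q + 3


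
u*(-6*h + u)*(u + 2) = -6*h*u^2 - 12*h*u + u^3 + 2*u^2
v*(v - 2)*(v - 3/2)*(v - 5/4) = v^4 - 19*v^3/4 + 59*v^2/8 - 15*v/4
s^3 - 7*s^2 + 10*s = s*(s - 5)*(s - 2)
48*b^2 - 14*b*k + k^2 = (-8*b + k)*(-6*b + k)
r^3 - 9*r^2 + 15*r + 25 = (r - 5)^2*(r + 1)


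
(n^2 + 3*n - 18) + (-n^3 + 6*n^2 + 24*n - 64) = -n^3 + 7*n^2 + 27*n - 82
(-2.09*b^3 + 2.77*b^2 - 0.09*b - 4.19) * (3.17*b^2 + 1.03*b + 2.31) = -6.6253*b^5 + 6.6282*b^4 - 2.2601*b^3 - 6.9763*b^2 - 4.5236*b - 9.6789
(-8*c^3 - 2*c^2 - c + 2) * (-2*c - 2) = 16*c^4 + 20*c^3 + 6*c^2 - 2*c - 4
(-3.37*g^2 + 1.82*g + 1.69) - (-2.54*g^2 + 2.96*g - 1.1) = -0.83*g^2 - 1.14*g + 2.79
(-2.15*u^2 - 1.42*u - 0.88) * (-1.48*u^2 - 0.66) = 3.182*u^4 + 2.1016*u^3 + 2.7214*u^2 + 0.9372*u + 0.5808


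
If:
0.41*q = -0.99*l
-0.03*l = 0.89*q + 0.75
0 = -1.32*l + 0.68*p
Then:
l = 0.35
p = 0.69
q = -0.85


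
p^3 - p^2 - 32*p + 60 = (p - 5)*(p - 2)*(p + 6)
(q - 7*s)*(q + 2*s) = q^2 - 5*q*s - 14*s^2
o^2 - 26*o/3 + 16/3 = (o - 8)*(o - 2/3)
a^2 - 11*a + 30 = (a - 6)*(a - 5)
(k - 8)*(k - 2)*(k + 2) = k^3 - 8*k^2 - 4*k + 32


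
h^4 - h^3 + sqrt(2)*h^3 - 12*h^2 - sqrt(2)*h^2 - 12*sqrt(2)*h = h*(h - 4)*(h + 3)*(h + sqrt(2))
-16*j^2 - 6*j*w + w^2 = (-8*j + w)*(2*j + w)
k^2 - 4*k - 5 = (k - 5)*(k + 1)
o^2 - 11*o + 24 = (o - 8)*(o - 3)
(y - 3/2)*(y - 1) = y^2 - 5*y/2 + 3/2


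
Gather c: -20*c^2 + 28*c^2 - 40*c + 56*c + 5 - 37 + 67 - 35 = 8*c^2 + 16*c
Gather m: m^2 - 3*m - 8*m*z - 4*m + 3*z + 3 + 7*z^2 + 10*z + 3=m^2 + m*(-8*z - 7) + 7*z^2 + 13*z + 6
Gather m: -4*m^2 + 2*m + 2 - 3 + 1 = -4*m^2 + 2*m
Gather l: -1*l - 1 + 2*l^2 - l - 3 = 2*l^2 - 2*l - 4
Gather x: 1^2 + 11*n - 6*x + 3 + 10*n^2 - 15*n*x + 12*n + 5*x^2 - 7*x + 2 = 10*n^2 + 23*n + 5*x^2 + x*(-15*n - 13) + 6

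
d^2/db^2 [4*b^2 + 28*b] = 8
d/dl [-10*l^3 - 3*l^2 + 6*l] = -30*l^2 - 6*l + 6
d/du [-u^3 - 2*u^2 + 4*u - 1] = -3*u^2 - 4*u + 4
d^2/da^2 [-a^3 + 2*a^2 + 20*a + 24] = 4 - 6*a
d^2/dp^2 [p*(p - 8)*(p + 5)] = 6*p - 6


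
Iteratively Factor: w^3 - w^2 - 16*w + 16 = (w - 1)*(w^2 - 16) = (w - 1)*(w + 4)*(w - 4)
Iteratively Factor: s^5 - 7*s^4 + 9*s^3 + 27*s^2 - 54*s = (s - 3)*(s^4 - 4*s^3 - 3*s^2 + 18*s) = (s - 3)^2*(s^3 - s^2 - 6*s) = s*(s - 3)^2*(s^2 - s - 6) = s*(s - 3)^3*(s + 2)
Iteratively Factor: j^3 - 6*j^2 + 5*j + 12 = (j - 4)*(j^2 - 2*j - 3) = (j - 4)*(j - 3)*(j + 1)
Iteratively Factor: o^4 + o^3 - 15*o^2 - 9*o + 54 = (o + 3)*(o^3 - 2*o^2 - 9*o + 18) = (o + 3)^2*(o^2 - 5*o + 6) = (o - 3)*(o + 3)^2*(o - 2)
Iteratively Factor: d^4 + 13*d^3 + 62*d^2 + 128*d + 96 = (d + 2)*(d^3 + 11*d^2 + 40*d + 48) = (d + 2)*(d + 4)*(d^2 + 7*d + 12) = (d + 2)*(d + 4)^2*(d + 3)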